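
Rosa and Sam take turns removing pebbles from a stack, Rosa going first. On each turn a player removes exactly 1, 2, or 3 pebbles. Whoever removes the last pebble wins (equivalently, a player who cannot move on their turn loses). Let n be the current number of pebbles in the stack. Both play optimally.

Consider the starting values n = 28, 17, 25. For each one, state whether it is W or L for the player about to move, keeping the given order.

28: L, 17: W, 25: W

Use the standard recursion: the mover loses at a terminal position; elsewhere, the mover wins exactly when some move hands the opponent an L position.
n=0: no move → L
n=1: →0(L), so W
n=2: →0(L), so W
n=3: →0(L), so W
n=4: →3(W), 2(W), 1(W) — all W, so L
n=5: →4(L), so W
n=6: →4(L), so W
n=7: →4(L), so W
n=8: →7(W), 6(W), 5(W) — all W, so L
n=9: →8(L), so W
n=10: →8(L), so W
n=11: →8(L), so W
n=12: →11(W), 10(W), 9(W) — all W, so L
n=13: →12(L), so W
n=14: →12(L), so W
n=15: →12(L), so W
n=16: →15(W), 14(W), 13(W) — all W, so L
n=17: →16(L), so W
n=18: →16(L), so W
n=19: →16(L), so W
n=20: →19(W), 18(W), 17(W) — all W, so L
n=21: →20(L), so W
n=22: →20(L), so W
n=23: →20(L), so W
n=24: →23(W), 22(W), 21(W) — all W, so L
n=25: →24(L), so W
n=26: →24(L), so W
n=27: →24(L), so W
n=28: →27(W), 26(W), 25(W) — all W, so L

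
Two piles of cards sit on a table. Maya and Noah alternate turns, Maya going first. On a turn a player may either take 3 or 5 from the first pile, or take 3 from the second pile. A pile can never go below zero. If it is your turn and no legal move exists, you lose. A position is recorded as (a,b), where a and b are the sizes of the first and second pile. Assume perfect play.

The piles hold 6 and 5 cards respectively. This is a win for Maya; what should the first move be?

Move to (3,5).

Compute win/loss labels from the base case upward. A position with no move is L. Any other position is W if it can reach an L in one move, else L.
No move ever increases a pile, so every position that can arise here has a ≤ 6 and b ≤ 5; it is enough to label the cells with 0 ≤ a ≤ 6 and 0 ≤ b ≤ 5.
Every move lowers a or b (never raises either), so fill the grid row by row in increasing a, and left to right within a row: each cell's successors are then already labelled.
      b=0  b=1  b=2  b=3  b=4  b=5
a=0:    L    L    L    W    W    W
a=1:    L    L    L    W    W    W
a=2:    L    L    L    W    W    W
a=3:    W    W    W    L    L    L
a=4:    W    W    W    L    L    L
a=5:    W    W    W    L    L    L
a=6:    W    W    W    W    W    W
Cells with no legal move (terminal, hence L): (0,0), (0,1), (0,2), (1,0), (1,1), (1,2), (2,0), (2,1), (2,2).
The remaining L cells, each justified by listing all of its moves:
(3,3): only reaches (0,3)(W), (3,0)(W), all W → L
(3,4): only reaches (0,4)(W), (3,1)(W), all W → L
(3,5): only reaches (0,5)(W), (3,2)(W), all W → L
(4,3): only reaches (1,3)(W), (4,0)(W), all W → L
(4,4): only reaches (1,4)(W), (4,1)(W), all W → L
(4,5): only reaches (1,5)(W), (4,2)(W), all W → L
(5,3): only reaches (2,3)(W), (0,3)(W), (5,0)(W), all W → L
(5,4): only reaches (2,4)(W), (0,4)(W), (5,1)(W), all W → L
(5,5): only reaches (2,5)(W), (0,5)(W), (5,2)(W), all W → L
Every other cell has at least one move into one of the L cells above, so it is W.
From (6,5), the L positions reachable in one move are: (3,5).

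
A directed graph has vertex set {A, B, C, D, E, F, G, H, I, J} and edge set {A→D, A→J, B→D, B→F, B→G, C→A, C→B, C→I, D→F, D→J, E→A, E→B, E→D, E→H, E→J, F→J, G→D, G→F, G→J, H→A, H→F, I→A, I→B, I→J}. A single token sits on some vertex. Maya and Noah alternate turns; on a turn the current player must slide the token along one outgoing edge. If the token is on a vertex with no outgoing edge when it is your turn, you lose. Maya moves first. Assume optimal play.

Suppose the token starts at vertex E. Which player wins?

Compute win/loss labels from the base case upward. A position with no move is L. Any other position is W if it can reach an L in one move, else L.
Every edge goes from a vertex to one that appears earlier in the order J, F, D, G, B, A, I, H, E, C, so processing vertices in that order labels each vertex after all of its successors.
J: no outgoing edge → L
F: can move to J, which is L ⇒ W
D: can move to J, which is L ⇒ W
G: can move to J, which is L ⇒ W
B: moves to G(W), D(W), F(W); every one is W ⇒ L
A: can move to J, which is L ⇒ W
I: can move to B, which is L ⇒ W
H: moves to A(W), F(W); every one is W ⇒ L
E: can move to H, which is L ⇒ W
C: can move to B, which is L ⇒ W
From E Maya can move to H, reaching an L position.

Maya wins.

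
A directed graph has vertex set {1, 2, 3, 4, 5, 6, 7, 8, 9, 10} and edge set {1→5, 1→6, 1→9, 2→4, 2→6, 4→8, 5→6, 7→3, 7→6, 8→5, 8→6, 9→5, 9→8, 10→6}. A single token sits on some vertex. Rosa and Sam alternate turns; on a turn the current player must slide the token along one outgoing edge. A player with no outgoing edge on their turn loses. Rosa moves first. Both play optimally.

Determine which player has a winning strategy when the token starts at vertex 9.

Build the W/L table. Terminal = L. A non-terminal position is W if it has a move to some L; otherwise it is L.
Every edge goes from a vertex to one that appears earlier in the order 3, 6, 7, 5, 8, 9, 1, 10, 4, 2, so processing vertices in that order labels each vertex after all of its successors.
3: no outgoing edge → L
6: no outgoing edge → L
7: →6(L), so W
5: →6(L), so W
8: →6(L), so W
9: →8(W), 5(W) — all W, so L
1: →9(L), so W
10: →6(L), so W
4: →8(W) only, which is W, so L
2: →4(L), so W
The starting position 9 is L: whatever Rosa does, the opponent receives a W position.

Sam wins.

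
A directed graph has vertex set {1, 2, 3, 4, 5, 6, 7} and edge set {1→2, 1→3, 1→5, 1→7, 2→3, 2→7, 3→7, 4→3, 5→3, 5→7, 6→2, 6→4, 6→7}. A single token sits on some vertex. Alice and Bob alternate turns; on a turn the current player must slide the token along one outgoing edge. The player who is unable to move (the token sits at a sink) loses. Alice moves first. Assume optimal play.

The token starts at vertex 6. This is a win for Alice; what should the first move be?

Label each position W (a win for the player to move) or L (a loss). A position with no legal move is L; any other position is W exactly when some move reaches an L, and L when every move reaches a W.
Every edge goes from a vertex to one that appears earlier in the order 7, 3, 5, 4, 2, 1, 6, so processing vertices in that order labels each vertex after all of its successors.
7: no outgoing edge → L
3: →7(L), so W
5: →7(L), so W
4: →3(W) only, which is W, so L
2: →7(L), so W
1: →7(L), so W
6: →4(L), so W
From 6, the L positions reachable in one move are: 4, 7. Any move reaching one of these is winning.

Move to 4.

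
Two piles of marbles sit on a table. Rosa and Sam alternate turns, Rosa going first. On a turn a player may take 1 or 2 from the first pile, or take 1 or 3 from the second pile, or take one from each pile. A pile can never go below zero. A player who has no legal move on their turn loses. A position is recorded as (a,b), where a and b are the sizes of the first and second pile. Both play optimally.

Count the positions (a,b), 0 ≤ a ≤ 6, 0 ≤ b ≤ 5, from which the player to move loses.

Use the standard recursion: the mover loses at a terminal position; elsewhere, the mover wins exactly when some move hands the opponent an L position.
Every move lowers a or b (never raises either), so fill the grid row by row in increasing a, and left to right within a row: each cell's successors are then already labelled.
      b=0  b=1  b=2  b=3  b=4  b=5
a=0:    L    W    L    W    L    W
a=1:    W    W    W    W    W    W
a=2:    W    L    W    L    W    L
a=3:    L    W    W    W    W    W
a=4:    W    W    L    W    L    W
a=5:    W    L    W    W    W    W
a=6:    L    W    W    W    W    L
Cells with no legal move (terminal, hence L): (0,0).
The remaining L cells, each justified by listing all of its moves:
(0,2): the only move is to (0,1)(W), a W ⇒ L
(0,4): moves to (0,3)(W), (0,1)(W); every one is W ⇒ L
(2,1): moves to (1,1)(W), (0,1)(W), (2,0)(W), (1,0)(W); every one is W ⇒ L
(2,3): moves to (1,3)(W), (0,3)(W), (2,2)(W), (2,0)(W), (1,2)(W); every one is W ⇒ L
(2,5): moves to (1,5)(W), (0,5)(W), (2,4)(W), (2,2)(W), (1,4)(W); every one is W ⇒ L
(3,0): moves to (2,0)(W), (1,0)(W); every one is W ⇒ L
(4,2): moves to (3,2)(W), (2,2)(W), (4,1)(W), (3,1)(W); every one is W ⇒ L
(4,4): moves to (3,4)(W), (2,4)(W), (4,3)(W), (4,1)(W), (3,3)(W); every one is W ⇒ L
(5,1): moves to (4,1)(W), (3,1)(W), (5,0)(W), (4,0)(W); every one is W ⇒ L
(6,0): moves to (5,0)(W), (4,0)(W); every one is W ⇒ L
(6,5): moves to (5,5)(W), (4,5)(W), (6,4)(W), (6,2)(W), (5,4)(W); every one is W ⇒ L
Every other cell has at least one move into one of the L cells above, so it is W.
L cells per row: a=0: 3, a=1: 0, a=2: 3, a=3: 1, a=4: 2, a=5: 1, a=6: 2; total 12.

12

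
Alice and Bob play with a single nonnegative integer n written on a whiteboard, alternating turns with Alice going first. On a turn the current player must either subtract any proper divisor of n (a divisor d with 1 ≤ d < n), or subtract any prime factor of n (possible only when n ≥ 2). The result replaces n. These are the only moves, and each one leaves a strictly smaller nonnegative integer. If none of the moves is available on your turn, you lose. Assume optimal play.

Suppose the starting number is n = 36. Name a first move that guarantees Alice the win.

Move to 32.

Build the W/L table. Terminal = L. A non-terminal position is W if it has a move to some L; otherwise it is L.
n=0: no move → L
n=1: no move → L
n=2: can move to 0, which is L ⇒ W
n=3: can move to 0, which is L ⇒ W
n=4: moves to 2(W), 3(W); every one is W ⇒ L
n=5: can move to 0, which is L ⇒ W
n=6: can move to 4, which is L ⇒ W
n=7: can move to 0, which is L ⇒ W
n=8: can move to 4, which is L ⇒ W
n=9: moves to 6(W), 8(W); every one is W ⇒ L
n=10: can move to 9, which is L ⇒ W
n=11: can move to 0, which is L ⇒ W
n=12: can move to 9, which is L ⇒ W
n=13: can move to 0, which is L ⇒ W
n=14: moves to 7(W), 12(W), 13(W); every one is W ⇒ L
n=15: can move to 14, which is L ⇒ W
n=16: can move to 14, which is L ⇒ W
n=17: can move to 0, which is L ⇒ W
n=18: can move to 9, which is L ⇒ W
n=19: can move to 0, which is L ⇒ W
n=20: moves to 10(W), 15(W), 16(W), 18(W), 19(W); every one is W ⇒ L
n=21: can move to 14, which is L ⇒ W
n=22: can move to 20, which is L ⇒ W
n=23: can move to 0, which is L ⇒ W
n=24: can move to 20, which is L ⇒ W
n=25: can move to 20, which is L ⇒ W
n=26: moves to 13(W), 24(W), 25(W); every one is W ⇒ L
n=27: can move to 26, which is L ⇒ W
n=28: can move to 14, which is L ⇒ W
n=29: can move to 0, which is L ⇒ W
n=30: can move to 20, which is L ⇒ W
n=31: can move to 0, which is L ⇒ W
n=32: moves to 16(W), 24(W), 28(W), 30(W), 31(W); every one is W ⇒ L
n=33: can move to 32, which is L ⇒ W
n=34: can move to 32, which is L ⇒ W
n=35: moves to 28(W), 30(W), 34(W); every one is W ⇒ L
n=36: can move to 32, which is L ⇒ W
From 36, the L positions reachable in one move are: 32, 35. Any move reaching one of these is winning.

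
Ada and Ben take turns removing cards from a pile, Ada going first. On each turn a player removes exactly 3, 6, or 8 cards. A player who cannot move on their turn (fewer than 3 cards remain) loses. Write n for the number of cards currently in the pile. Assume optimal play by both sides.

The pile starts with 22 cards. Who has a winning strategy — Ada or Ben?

Ben wins.

Work bottom-up. With no move the player to move loses. Otherwise the position is W if at least one move leads to an L position for the opponent, and L if every move leads to a W.
n=0: no move → L
n=1: no move → L
n=2: no move → L
n=3: W (go to 0, an L position)
n=4: W (go to 1, an L position)
n=5: W (go to 2, an L position)
n=6: W (go to 0, an L position)
n=7: W (go to 1, an L position)
n=8: W (go to 2, an L position)
n=9: W (go to 1, an L position)
n=10: W (go to 2, an L position)
n=11: L (options 8(W), 5(W), 3(W) are all W)
n=12: L (options 9(W), 6(W), 4(W) are all W)
n=13: L (options 10(W), 7(W), 5(W) are all W)
n=14: W (go to 11, an L position)
n=15: W (go to 12, an L position)
n=16: W (go to 13, an L position)
n=17: W (go to 11, an L position)
n=18: W (go to 12, an L position)
n=19: W (go to 13, an L position)
n=20: W (go to 12, an L position)
n=21: W (go to 13, an L position)
n=22: L (options 19(W), 16(W), 14(W) are all W)
The starting position 22 is L: whatever Ada does, the opponent receives a W position.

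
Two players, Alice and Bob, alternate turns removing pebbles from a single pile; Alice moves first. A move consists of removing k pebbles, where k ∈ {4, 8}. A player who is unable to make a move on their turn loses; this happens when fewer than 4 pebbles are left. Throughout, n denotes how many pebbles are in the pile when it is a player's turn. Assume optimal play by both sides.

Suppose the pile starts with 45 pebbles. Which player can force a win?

Classify positions by backward induction: terminal positions (no move available) are L. From any other position, the mover wins iff some move reaches an L.
n=0: no move → L
n=1: no move → L
n=2: no move → L
n=3: no move → L
n=4: W (go to 0, an L position)
n=5: W (go to 1, an L position)
n=6: W (go to 2, an L position)
n=7: W (go to 3, an L position)
n=8: W (go to 0, an L position)
n=9: W (go to 1, an L position)
n=10: W (go to 2, an L position)
n=11: W (go to 3, an L position)
n=12: L (options 8(W), 4(W) are all W)
n=13: L (options 9(W), 5(W) are all W)
n=14: L (options 10(W), 6(W) are all W)
n=15: L (options 11(W), 7(W) are all W)
n=16: W (go to 12, an L position)
n=17: W (go to 13, an L position)
n=18: W (go to 14, an L position)
n=19: W (go to 15, an L position)
n=20: W (go to 12, an L position)
n=21: W (go to 13, an L position)
n=22: W (go to 14, an L position)
n=23: W (go to 15, an L position)
n=24: L (options 20(W), 16(W) are all W)
n=25: L (options 21(W), 17(W) are all W)
n=26: L (options 22(W), 18(W) are all W)
n=27: L (options 23(W), 19(W) are all W)
n=28: W (go to 24, an L position)
n=29: W (go to 25, an L position)
n=30: W (go to 26, an L position)
n=31: W (go to 27, an L position)
n=32: W (go to 24, an L position)
n=33: W (go to 25, an L position)
n=34: W (go to 26, an L position)
n=35: W (go to 27, an L position)
n=36: L (options 32(W), 28(W) are all W)
n=37: L (options 33(W), 29(W) are all W)
n=38: L (options 34(W), 30(W) are all W)
n=39: L (options 35(W), 31(W) are all W)
n=40: W (go to 36, an L position)
n=41: W (go to 37, an L position)
n=42: W (go to 38, an L position)
n=43: W (go to 39, an L position)
n=44: W (go to 36, an L position)
n=45: W (go to 37, an L position)
From 45 Alice can remove 8, leaving 37, reaching an L position.

Alice wins.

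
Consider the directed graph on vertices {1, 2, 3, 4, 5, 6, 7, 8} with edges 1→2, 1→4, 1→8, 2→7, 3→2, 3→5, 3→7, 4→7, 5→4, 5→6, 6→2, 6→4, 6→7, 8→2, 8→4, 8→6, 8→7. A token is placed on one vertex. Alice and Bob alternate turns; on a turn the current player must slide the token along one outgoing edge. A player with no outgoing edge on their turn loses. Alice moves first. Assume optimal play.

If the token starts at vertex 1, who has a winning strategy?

Bob wins.

Label each position W (a win for the player to move) or L (a loss). A position with no legal move is L; any other position is W exactly when some move reaches an L, and L when every move reaches a W.
Every edge goes from a vertex to one that appears earlier in the order 7, 4, 2, 6, 8, 5, 3, 1, so processing vertices in that order labels each vertex after all of its successors.
7: no outgoing edge → L
4: W (go to 7, an L position)
2: W (go to 7, an L position)
6: W (go to 7, an L position)
8: W (go to 7, an L position)
5: L (options 6(W), 4(W) are all W)
3: W (go to 5, an L position)
1: L (options 8(W), 2(W), 4(W) are all W)
The starting position 1 is L: whatever Alice does, the opponent receives a W position.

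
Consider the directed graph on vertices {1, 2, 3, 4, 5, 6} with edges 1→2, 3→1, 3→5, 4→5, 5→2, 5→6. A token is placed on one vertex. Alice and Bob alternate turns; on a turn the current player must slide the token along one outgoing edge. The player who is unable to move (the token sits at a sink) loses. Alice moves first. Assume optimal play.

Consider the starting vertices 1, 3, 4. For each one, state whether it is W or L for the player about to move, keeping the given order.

Work bottom-up. With no move the player to move loses. Otherwise the position is W if at least one move leads to an L position for the opponent, and L if every move leads to a W.
Every edge goes from a vertex to one that appears earlier in the order 2, 6, 5, 4, 1, 3, so processing vertices in that order labels each vertex after all of its successors.
2: no outgoing edge → L
6: no outgoing edge → L
5: W (go to 6, an L position)
4: L (sole option 5(W) is W)
1: W (go to 2, an L position)
3: L (options 1(W), 5(W) are all W)

1: W, 3: L, 4: L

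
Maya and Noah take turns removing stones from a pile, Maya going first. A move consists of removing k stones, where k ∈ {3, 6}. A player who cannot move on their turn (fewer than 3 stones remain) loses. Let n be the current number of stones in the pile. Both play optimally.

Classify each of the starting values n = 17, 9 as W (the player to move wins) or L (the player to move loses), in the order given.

17: W, 9: L

Build the W/L table. Terminal = L. A non-terminal position is W if it has a move to some L; otherwise it is L.
n=0: no move → L
n=1: no move → L
n=2: no move → L
n=3: can move to 0, which is L ⇒ W
n=4: can move to 1, which is L ⇒ W
n=5: can move to 2, which is L ⇒ W
n=6: can move to 0, which is L ⇒ W
n=7: can move to 1, which is L ⇒ W
n=8: can move to 2, which is L ⇒ W
n=9: moves to 6(W), 3(W); every one is W ⇒ L
n=10: moves to 7(W), 4(W); every one is W ⇒ L
n=11: moves to 8(W), 5(W); every one is W ⇒ L
n=12: can move to 9, which is L ⇒ W
n=13: can move to 10, which is L ⇒ W
n=14: can move to 11, which is L ⇒ W
n=15: can move to 9, which is L ⇒ W
n=16: can move to 10, which is L ⇒ W
n=17: can move to 11, which is L ⇒ W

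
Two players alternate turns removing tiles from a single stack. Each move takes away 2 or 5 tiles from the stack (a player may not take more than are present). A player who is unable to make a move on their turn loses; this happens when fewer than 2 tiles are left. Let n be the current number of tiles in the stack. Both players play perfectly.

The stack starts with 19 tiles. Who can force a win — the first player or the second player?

Build the W/L table. Terminal = L. A non-terminal position is W if it has a move to some L; otherwise it is L.
n=0: no move → L
n=1: no move → L
n=2: →0(L), so W
n=3: →1(L), so W
n=4: →2(W) only, which is W, so L
n=5: →0(L), so W
n=6: →4(L), so W
n=7: →5(W), 2(W) — all W, so L
n=8: →6(W), 3(W) — all W, so L
n=9: →7(L), so W
n=10: →8(L), so W
n=11: →9(W), 6(W) — all W, so L
n=12: →7(L), so W
n=13: →11(L), so W
n=14: →12(W), 9(W) — all W, so L
n=15: →13(W), 10(W) — all W, so L
n=16: →14(L), so W
n=17: →15(L), so W
n=18: →16(W), 13(W) — all W, so L
n=19: →14(L), so W
From 19 the player to move can remove 5, leaving 14, reaching an L position.

The first player wins.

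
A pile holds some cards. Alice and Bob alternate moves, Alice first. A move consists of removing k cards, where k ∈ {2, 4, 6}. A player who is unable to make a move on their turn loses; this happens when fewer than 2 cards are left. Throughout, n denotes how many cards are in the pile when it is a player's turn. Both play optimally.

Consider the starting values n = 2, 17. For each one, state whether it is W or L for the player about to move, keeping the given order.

Use the standard recursion: the mover loses at a terminal position; elsewhere, the mover wins exactly when some move hands the opponent an L position.
n=0: no move → L
n=1: no move → L
n=2: →0(L), so W
n=3: →1(L), so W
n=4: →0(L), so W
n=5: →1(L), so W
n=6: →0(L), so W
n=7: →1(L), so W
n=8: →6(W), 4(W), 2(W) — all W, so L
n=9: →7(W), 5(W), 3(W) — all W, so L
n=10: →8(L), so W
n=11: →9(L), so W
n=12: →8(L), so W
n=13: →9(L), so W
n=14: →8(L), so W
n=15: →9(L), so W
n=16: →14(W), 12(W), 10(W) — all W, so L
n=17: →15(W), 13(W), 11(W) — all W, so L

2: W, 17: L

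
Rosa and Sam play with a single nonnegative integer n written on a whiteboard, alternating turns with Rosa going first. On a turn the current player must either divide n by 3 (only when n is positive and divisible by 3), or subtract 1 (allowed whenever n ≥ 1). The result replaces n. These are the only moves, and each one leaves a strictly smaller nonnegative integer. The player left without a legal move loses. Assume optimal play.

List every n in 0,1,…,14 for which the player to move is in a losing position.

0, 2, 4, 7, 9, 11, 13

Use the standard recursion: the mover loses at a terminal position; elsewhere, the mover wins exactly when some move hands the opponent an L position.
n=0: no move → L
n=1: →0(L), so W
n=2: →1(W) only, which is W, so L
n=3: →2(L), so W
n=4: →3(W) only, which is W, so L
n=5: →4(L), so W
n=6: →2(L), so W
n=7: →6(W) only, which is W, so L
n=8: →7(L), so W
n=9: →3(W), 8(W) — all W, so L
n=10: →9(L), so W
n=11: →10(W) only, which is W, so L
n=12: →4(L), so W
n=13: →12(W) only, which is W, so L
n=14: →13(L), so W
Reading off the rows marked L gives the requested list; there are 7 such values of n.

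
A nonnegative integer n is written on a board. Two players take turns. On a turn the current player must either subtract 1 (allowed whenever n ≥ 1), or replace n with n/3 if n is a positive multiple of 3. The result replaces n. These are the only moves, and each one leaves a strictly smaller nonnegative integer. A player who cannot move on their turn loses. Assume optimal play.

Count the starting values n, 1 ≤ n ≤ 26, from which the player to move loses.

Positions with no move are L. A position that does have a move is losing for the player to move precisely when every available move leads to a winning position for the opponent. Fill in the labels:
n=0: no move → L
n=1: can move to 0, which is L ⇒ W
n=2: the only move is to 1(W), a W ⇒ L
n=3: can move to 2, which is L ⇒ W
n=4: the only move is to 3(W), a W ⇒ L
n=5: can move to 4, which is L ⇒ W
n=6: can move to 2, which is L ⇒ W
n=7: the only move is to 6(W), a W ⇒ L
n=8: can move to 7, which is L ⇒ W
n=9: moves to 3(W), 8(W); every one is W ⇒ L
n=10: can move to 9, which is L ⇒ W
n=11: the only move is to 10(W), a W ⇒ L
n=12: can move to 4, which is L ⇒ W
n=13: the only move is to 12(W), a W ⇒ L
n=14: can move to 13, which is L ⇒ W
n=15: moves to 5(W), 14(W); every one is W ⇒ L
n=16: can move to 15, which is L ⇒ W
n=17: the only move is to 16(W), a W ⇒ L
n=18: can move to 17, which is L ⇒ W
n=19: the only move is to 18(W), a W ⇒ L
n=20: can move to 19, which is L ⇒ W
n=21: can move to 7, which is L ⇒ W
n=22: the only move is to 21(W), a W ⇒ L
n=23: can move to 22, which is L ⇒ W
n=24: moves to 8(W), 23(W); every one is W ⇒ L
n=25: can move to 24, which is L ⇒ W
n=26: the only move is to 25(W), a W ⇒ L
L entries with 1 ≤ n ≤ 26 (n=0 is outside the asked range and is not counted): n = 2, 4, 7, 9, 11, 13, 15, 17, 19, 22, 24, 26; that makes 12.

12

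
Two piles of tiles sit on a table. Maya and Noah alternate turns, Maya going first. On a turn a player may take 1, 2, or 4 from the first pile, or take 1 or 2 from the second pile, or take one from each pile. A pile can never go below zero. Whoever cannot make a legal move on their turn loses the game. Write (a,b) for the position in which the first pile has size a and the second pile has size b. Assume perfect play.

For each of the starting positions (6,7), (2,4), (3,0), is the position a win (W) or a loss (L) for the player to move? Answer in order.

Classify positions by backward induction: terminal positions (no move available) are L. From any other position, the mover wins iff some move reaches an L.
No move ever increases a pile, so every position that can arise here has a ≤ 6 and b ≤ 7; it is enough to label the cells with 0 ≤ a ≤ 6 and 0 ≤ b ≤ 7.
Every move lowers a or b (never raises either), so fill the grid row by row in increasing a, and left to right within a row: each cell's successors are then already labelled.
      b=0  b=1  b=2  b=3  b=4  b=5  b=6  b=7
a=0:    L    W    W    L    W    W    L    W
a=1:    W    W    L    W    W    L    W    W
a=2:    W    L    W    W    L    W    W    L
a=3:    L    W    W    L    W    W    L    W
a=4:    W    W    L    W    W    L    W    W
a=5:    W    L    W    W    L    W    W    L
a=6:    L    W    W    L    W    W    L    W
Cells with no legal move (terminal, hence L): (0,0).
The remaining L cells, each justified by listing all of its moves:
(0,3): →(0,2)(W), (0,1)(W) — all W, so L
(0,6): →(0,5)(W), (0,4)(W) — all W, so L
(1,2): →(0,2)(W), (1,1)(W), (1,0)(W), (0,1)(W) — all W, so L
(1,5): →(0,5)(W), (1,4)(W), (1,3)(W), (0,4)(W) — all W, so L
(2,1): →(1,1)(W), (0,1)(W), (2,0)(W), (1,0)(W) — all W, so L
(2,4): →(1,4)(W), (0,4)(W), (2,3)(W), (2,2)(W), (1,3)(W) — all W, so L
(2,7): →(1,7)(W), (0,7)(W), (2,6)(W), (2,5)(W), (1,6)(W) — all W, so L
(3,0): →(2,0)(W), (1,0)(W) — all W, so L
(3,3): →(2,3)(W), (1,3)(W), (3,2)(W), (3,1)(W), (2,2)(W) — all W, so L
(3,6): →(2,6)(W), (1,6)(W), (3,5)(W), (3,4)(W), (2,5)(W) — all W, so L
(4,2): →(3,2)(W), (2,2)(W), (0,2)(W), (4,1)(W), (4,0)(W), (3,1)(W) — all W, so L
(4,5): →(3,5)(W), (2,5)(W), (0,5)(W), (4,4)(W), (4,3)(W), (3,4)(W) — all W, so L
(5,1): →(4,1)(W), (3,1)(W), (1,1)(W), (5,0)(W), (4,0)(W) — all W, so L
(5,4): →(4,4)(W), (3,4)(W), (1,4)(W), (5,3)(W), (5,2)(W), (4,3)(W) — all W, so L
(5,7): →(4,7)(W), (3,7)(W), (1,7)(W), (5,6)(W), (5,5)(W), (4,6)(W) — all W, so L
(6,0): →(5,0)(W), (4,0)(W), (2,0)(W) — all W, so L
(6,3): →(5,3)(W), (4,3)(W), (2,3)(W), (6,2)(W), (6,1)(W), (5,2)(W) — all W, so L
(6,6): →(5,6)(W), (4,6)(W), (2,6)(W), (6,5)(W), (6,4)(W), (5,5)(W) — all W, so L
Every other cell has at least one move into one of the L cells above, so it is W.
(6,7): the move to (5,7) reaches an L cell, so W
(2,4): one of the L cells justified above, so L
(3,0): one of the L cells justified above, so L

(6,7): W, (2,4): L, (3,0): L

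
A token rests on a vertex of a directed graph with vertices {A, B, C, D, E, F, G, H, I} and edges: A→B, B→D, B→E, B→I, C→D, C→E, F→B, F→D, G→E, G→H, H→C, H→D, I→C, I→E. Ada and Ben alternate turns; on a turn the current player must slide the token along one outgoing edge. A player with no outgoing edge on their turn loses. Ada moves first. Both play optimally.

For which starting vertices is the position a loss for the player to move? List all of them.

A, D, E

Classify positions by backward induction: terminal positions (no move available) are L. From any other position, the mover wins iff some move reaches an L.
Every edge goes from a vertex to one that appears earlier in the order D, E, C, I, B, H, A, F, G, so processing vertices in that order labels each vertex after all of its successors.
D: no outgoing edge → L
E: no outgoing edge → L
C: reaches L-position E → W
I: reaches L-position E → W
B: reaches L-position E → W
H: reaches L-position D → W
A: only reaches B(W), which is W → L
F: reaches L-position D → W
G: reaches L-position E → W
Reading off the rows marked L gives the requested list; there are 3 such vertices.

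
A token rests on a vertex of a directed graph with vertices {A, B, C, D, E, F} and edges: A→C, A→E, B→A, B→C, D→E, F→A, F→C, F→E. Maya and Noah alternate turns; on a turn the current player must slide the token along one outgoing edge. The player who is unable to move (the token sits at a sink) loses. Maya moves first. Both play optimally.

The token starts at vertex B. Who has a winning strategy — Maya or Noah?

Label each position W (a win for the player to move) or L (a loss). A position with no legal move is L; any other position is W exactly when some move reaches an L, and L when every move reaches a W.
Every edge goes from a vertex to one that appears earlier in the order E, C, A, B, F, D, so processing vertices in that order labels each vertex after all of its successors.
E: no outgoing edge → L
C: no outgoing edge → L
A: can move to C, which is L ⇒ W
B: can move to C, which is L ⇒ W
F: can move to C, which is L ⇒ W
D: can move to E, which is L ⇒ W
The starting position B is W: Maya should move to C, handing over an L position.

Maya wins.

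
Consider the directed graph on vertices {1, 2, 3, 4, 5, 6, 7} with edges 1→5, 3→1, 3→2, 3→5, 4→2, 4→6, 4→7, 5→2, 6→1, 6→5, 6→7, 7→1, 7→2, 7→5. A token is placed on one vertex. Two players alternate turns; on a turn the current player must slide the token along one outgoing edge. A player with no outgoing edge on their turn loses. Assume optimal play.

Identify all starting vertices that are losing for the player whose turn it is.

Use the standard recursion: the mover loses at a terminal position; elsewhere, the mover wins exactly when some move hands the opponent an L position.
Every edge goes from a vertex to one that appears earlier in the order 2, 5, 1, 3, 7, 6, 4, so processing vertices in that order labels each vertex after all of its successors.
2: no outgoing edge → L
5: →2(L), so W
1: →5(W) only, which is W, so L
3: →1(L), so W
7: →1(L), so W
6: →1(L), so W
4: →2(L), so W
The losing starting vertices are exactly the entries labelled L in this table (2 of them).

1, 2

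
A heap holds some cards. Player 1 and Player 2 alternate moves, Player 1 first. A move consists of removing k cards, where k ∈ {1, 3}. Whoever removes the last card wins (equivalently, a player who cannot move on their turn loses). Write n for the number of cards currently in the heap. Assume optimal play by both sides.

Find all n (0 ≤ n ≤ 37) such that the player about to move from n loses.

0, 2, 4, 6, 8, 10, 12, 14, 16, 18, 20, 22, 24, 26, 28, 30, 32, 34, 36

Use the standard recursion: the mover loses at a terminal position; elsewhere, the mover wins exactly when some move hands the opponent an L position.
n=0: no move → L
n=1: W (go to 0, an L position)
n=2: L (sole option 1(W) is W)
n=3: W (go to 2, an L position)
n=4: L (options 3(W), 1(W) are all W)
n=5: W (go to 4, an L position)
n=6: L (options 5(W), 3(W) are all W)
n=7: W (go to 6, an L position)
n=8: L (options 7(W), 5(W) are all W)
n=9: W (go to 8, an L position)
n=10: L (options 9(W), 7(W) are all W)
n=11: W (go to 10, an L position)
n=12: L (options 11(W), 9(W) are all W)
n=13: W (go to 12, an L position)
n=14: L (options 13(W), 11(W) are all W)
n=15: W (go to 14, an L position)
n=16: L (options 15(W), 13(W) are all W)
n=17: W (go to 16, an L position)
n=18: L (options 17(W), 15(W) are all W)
n=19: W (go to 18, an L position)
n=20: L (options 19(W), 17(W) are all W)
n=21: W (go to 20, an L position)
n=22: L (options 21(W), 19(W) are all W)
n=23: W (go to 22, an L position)
n=24: L (options 23(W), 21(W) are all W)
n=25: W (go to 24, an L position)
n=26: L (options 25(W), 23(W) are all W)
n=27: W (go to 26, an L position)
n=28: L (options 27(W), 25(W) are all W)
n=29: W (go to 28, an L position)
n=30: L (options 29(W), 27(W) are all W)
n=31: W (go to 30, an L position)
n=32: L (options 31(W), 29(W) are all W)
n=33: W (go to 32, an L position)
n=34: L (options 33(W), 31(W) are all W)
n=35: W (go to 34, an L position)
n=36: L (options 35(W), 33(W) are all W)
n=37: W (go to 36, an L position)
Reading off the rows marked L gives the requested list; there are 19 such values of n.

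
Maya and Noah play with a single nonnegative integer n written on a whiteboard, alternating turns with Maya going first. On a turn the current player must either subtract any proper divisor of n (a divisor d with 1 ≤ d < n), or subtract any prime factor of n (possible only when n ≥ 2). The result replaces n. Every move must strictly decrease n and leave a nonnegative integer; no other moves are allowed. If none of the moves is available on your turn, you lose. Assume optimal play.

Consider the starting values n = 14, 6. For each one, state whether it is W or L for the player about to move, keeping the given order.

Use the standard recursion: the mover loses at a terminal position; elsewhere, the mover wins exactly when some move hands the opponent an L position.
n=0: no move → L
n=1: no move → L
n=2: reaches L-position 0 → W
n=3: reaches L-position 0 → W
n=4: only reaches 2(W), 3(W), all W → L
n=5: reaches L-position 0 → W
n=6: reaches L-position 4 → W
n=7: reaches L-position 0 → W
n=8: reaches L-position 4 → W
n=9: only reaches 6(W), 8(W), all W → L
n=10: reaches L-position 9 → W
n=11: reaches L-position 0 → W
n=12: reaches L-position 9 → W
n=13: reaches L-position 0 → W
n=14: only reaches 7(W), 12(W), 13(W), all W → L

14: L, 6: W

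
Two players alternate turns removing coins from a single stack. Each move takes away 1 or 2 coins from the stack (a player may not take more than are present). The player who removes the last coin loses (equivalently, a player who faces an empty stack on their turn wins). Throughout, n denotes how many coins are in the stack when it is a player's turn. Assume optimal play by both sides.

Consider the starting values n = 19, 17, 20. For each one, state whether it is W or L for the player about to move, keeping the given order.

19: L, 17: W, 20: W

Compute win/loss labels from the base case upward. A position with no move is W. Any other position is W if it can reach an L in one move, else L.
n=0: no move; the opponent has just taken the last coin and therefore loses → W
n=1: L (sole option 0(W) is W)
n=2: W (go to 1, an L position)
n=3: W (go to 1, an L position)
n=4: L (options 3(W), 2(W) are all W)
n=5: W (go to 4, an L position)
n=6: W (go to 4, an L position)
n=7: L (options 6(W), 5(W) are all W)
n=8: W (go to 7, an L position)
n=9: W (go to 7, an L position)
n=10: L (options 9(W), 8(W) are all W)
n=11: W (go to 10, an L position)
n=12: W (go to 10, an L position)
n=13: L (options 12(W), 11(W) are all W)
n=14: W (go to 13, an L position)
n=15: W (go to 13, an L position)
n=16: L (options 15(W), 14(W) are all W)
n=17: W (go to 16, an L position)
n=18: W (go to 16, an L position)
n=19: L (options 18(W), 17(W) are all W)
n=20: W (go to 19, an L position)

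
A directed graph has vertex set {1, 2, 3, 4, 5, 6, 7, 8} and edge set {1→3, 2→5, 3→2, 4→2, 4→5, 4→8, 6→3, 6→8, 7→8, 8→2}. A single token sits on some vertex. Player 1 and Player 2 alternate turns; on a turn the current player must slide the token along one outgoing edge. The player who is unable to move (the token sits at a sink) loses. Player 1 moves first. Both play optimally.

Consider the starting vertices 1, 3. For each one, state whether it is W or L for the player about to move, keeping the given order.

1: W, 3: L

Positions with no move are L. A position that does have a move is losing for the player to move precisely when every available move leads to a winning position for the opponent. Fill in the labels:
Every edge goes from a vertex to one that appears earlier in the order 5, 2, 8, 7, 4, 3, 6, 1, so processing vertices in that order labels each vertex after all of its successors.
5: no outgoing edge → L
2: W (go to 5, an L position)
8: L (sole option 2(W) is W)
7: W (go to 8, an L position)
4: W (go to 8, an L position)
3: L (sole option 2(W) is W)
6: W (go to 3, an L position)
1: W (go to 3, an L position)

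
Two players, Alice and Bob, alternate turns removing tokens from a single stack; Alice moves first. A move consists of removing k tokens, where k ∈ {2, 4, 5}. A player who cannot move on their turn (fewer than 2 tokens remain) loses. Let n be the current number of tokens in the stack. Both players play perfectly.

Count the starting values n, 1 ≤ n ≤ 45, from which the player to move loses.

Use the standard recursion: the mover loses at a terminal position; elsewhere, the mover wins exactly when some move hands the opponent an L position.
n=0: no move → L
n=1: no move → L
n=2: can move to 0, which is L ⇒ W
n=3: can move to 1, which is L ⇒ W
n=4: can move to 0, which is L ⇒ W
n=5: can move to 1, which is L ⇒ W
n=6: can move to 1, which is L ⇒ W
n=7: moves to 5(W), 3(W), 2(W); every one is W ⇒ L
n=8: moves to 6(W), 4(W), 3(W); every one is W ⇒ L
n=9: can move to 7, which is L ⇒ W
n=10: can move to 8, which is L ⇒ W
n=11: can move to 7, which is L ⇒ W
n=12: can move to 8, which is L ⇒ W
n=13: can move to 8, which is L ⇒ W
n=14: moves to 12(W), 10(W), 9(W); every one is W ⇒ L
n=15: moves to 13(W), 11(W), 10(W); every one is W ⇒ L
n=16: can move to 14, which is L ⇒ W
n=17: can move to 15, which is L ⇒ W
n=18: can move to 14, which is L ⇒ W
n=19: can move to 15, which is L ⇒ W
n=20: can move to 15, which is L ⇒ W
n=21: moves to 19(W), 17(W), 16(W); every one is W ⇒ L
n=22: moves to 20(W), 18(W), 17(W); every one is W ⇒ L
n=23: can move to 21, which is L ⇒ W
n=24: can move to 22, which is L ⇒ W
n=25: can move to 21, which is L ⇒ W
n=26: can move to 22, which is L ⇒ W
n=27: can move to 22, which is L ⇒ W
n=28: moves to 26(W), 24(W), 23(W); every one is W ⇒ L
n=29: moves to 27(W), 25(W), 24(W); every one is W ⇒ L
n=30: can move to 28, which is L ⇒ W
n=31: can move to 29, which is L ⇒ W
n=32: can move to 28, which is L ⇒ W
n=33: can move to 29, which is L ⇒ W
n=34: can move to 29, which is L ⇒ W
n=35: moves to 33(W), 31(W), 30(W); every one is W ⇒ L
n=36: moves to 34(W), 32(W), 31(W); every one is W ⇒ L
n=37: can move to 35, which is L ⇒ W
n=38: can move to 36, which is L ⇒ W
n=39: can move to 35, which is L ⇒ W
n=40: can move to 36, which is L ⇒ W
n=41: can move to 36, which is L ⇒ W
n=42: moves to 40(W), 38(W), 37(W); every one is W ⇒ L
n=43: moves to 41(W), 39(W), 38(W); every one is W ⇒ L
n=44: can move to 42, which is L ⇒ W
n=45: can move to 43, which is L ⇒ W
L entries with 1 ≤ n ≤ 45 (n=0 is outside the asked range and is not counted): n = 1, 7, 8, 14, 15, 21, 22, 28, 29, 35, 36, 42, 43; that makes 13.

13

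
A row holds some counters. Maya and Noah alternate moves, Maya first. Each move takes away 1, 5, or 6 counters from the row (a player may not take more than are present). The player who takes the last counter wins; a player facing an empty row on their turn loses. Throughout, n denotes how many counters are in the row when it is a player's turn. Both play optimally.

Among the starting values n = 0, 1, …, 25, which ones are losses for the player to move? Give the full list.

Compute win/loss labels from the base case upward. A position with no move is L. Any other position is W if it can reach an L in one move, else L.
n=0: no move → L
n=1: reaches L-position 0 → W
n=2: only reaches 1(W), which is W → L
n=3: reaches L-position 2 → W
n=4: only reaches 3(W), which is W → L
n=5: reaches L-position 4 → W
n=6: reaches L-position 0 → W
n=7: reaches L-position 2 → W
n=8: reaches L-position 2 → W
n=9: reaches L-position 4 → W
n=10: reaches L-position 4 → W
n=11: only reaches 10(W), 6(W), 5(W), all W → L
n=12: reaches L-position 11 → W
n=13: only reaches 12(W), 8(W), 7(W), all W → L
n=14: reaches L-position 13 → W
n=15: only reaches 14(W), 10(W), 9(W), all W → L
n=16: reaches L-position 15 → W
n=17: reaches L-position 11 → W
n=18: reaches L-position 13 → W
n=19: reaches L-position 13 → W
n=20: reaches L-position 15 → W
n=21: reaches L-position 15 → W
n=22: only reaches 21(W), 17(W), 16(W), all W → L
n=23: reaches L-position 22 → W
n=24: only reaches 23(W), 19(W), 18(W), all W → L
n=25: reaches L-position 24 → W
Reading off the rows marked L gives the requested list; there are 8 such values of n.

0, 2, 4, 11, 13, 15, 22, 24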